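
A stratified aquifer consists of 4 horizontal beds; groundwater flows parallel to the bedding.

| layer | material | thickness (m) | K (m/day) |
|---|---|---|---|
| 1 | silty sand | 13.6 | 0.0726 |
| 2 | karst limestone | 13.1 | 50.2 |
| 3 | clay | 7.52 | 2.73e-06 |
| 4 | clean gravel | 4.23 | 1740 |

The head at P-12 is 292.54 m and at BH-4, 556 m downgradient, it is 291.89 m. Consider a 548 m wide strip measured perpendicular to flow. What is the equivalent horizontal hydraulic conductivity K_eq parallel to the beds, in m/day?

209

Flow is parallel to layering, so each bed carries its own Darcy discharge and the transmissivities add.
Σ(K_i·b_i) = 0.0726×13.6 + 50.2×13.1 + 2.73e-06×7.52 + 1740×4.23 = 8019 m²/day.
Total thickness b = 38.45 m, so K_eq = Σ(K_i·b_i)/b = 208.6 m/day.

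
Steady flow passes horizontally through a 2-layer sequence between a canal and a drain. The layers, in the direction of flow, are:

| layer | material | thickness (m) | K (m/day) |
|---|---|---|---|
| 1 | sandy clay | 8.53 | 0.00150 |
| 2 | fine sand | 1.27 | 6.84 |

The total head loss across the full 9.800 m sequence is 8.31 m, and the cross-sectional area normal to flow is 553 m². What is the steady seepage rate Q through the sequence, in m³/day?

0.808

Flow is perpendicular to layering, so the layers act in series and the equivalent K is the thickness-weighted harmonic mean.
Total thickness L = 8.53 + 1.27 = 9.800 m.
Σ(b_i/K_i) = 8.53/0.00150 + 1.27/6.84 = 5687 d.
K_eq = L / Σ(b_i/K_i) = 9.800 / 5687 = 0.001723 m/day.
Q = K_eq · A · (Δh/L) = 0.001723 × 553 × (8.31/9.800) = 0.8081 m³/day.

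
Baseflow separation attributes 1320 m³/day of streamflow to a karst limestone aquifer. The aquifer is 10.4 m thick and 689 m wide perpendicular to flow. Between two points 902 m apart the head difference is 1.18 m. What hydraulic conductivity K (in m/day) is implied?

141

Cross-sectional area A = 689 × 10.4 = 7166 m².
Hydraulic gradient i = Δh / L = 1.18 / 902 = 0.001308.
From Q = K·A·i, K = Q / (A·i) = 1320 / (7166 × 0.001308) = 140.8 m/day.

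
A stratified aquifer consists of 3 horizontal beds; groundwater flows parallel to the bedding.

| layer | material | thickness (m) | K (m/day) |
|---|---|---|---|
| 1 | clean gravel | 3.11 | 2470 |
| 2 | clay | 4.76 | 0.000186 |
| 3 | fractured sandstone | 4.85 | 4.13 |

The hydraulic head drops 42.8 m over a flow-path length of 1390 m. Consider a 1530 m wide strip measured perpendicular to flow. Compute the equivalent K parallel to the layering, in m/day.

605

Flow is parallel to layering, so each bed carries its own Darcy discharge and the transmissivities add.
Σ(K_i·b_i) = 2470×3.11 + 0.000186×4.76 + 4.13×4.85 = 7702 m²/day.
Total thickness b = 12.72 m, so K_eq = Σ(K_i·b_i)/b = 605.5 m/day.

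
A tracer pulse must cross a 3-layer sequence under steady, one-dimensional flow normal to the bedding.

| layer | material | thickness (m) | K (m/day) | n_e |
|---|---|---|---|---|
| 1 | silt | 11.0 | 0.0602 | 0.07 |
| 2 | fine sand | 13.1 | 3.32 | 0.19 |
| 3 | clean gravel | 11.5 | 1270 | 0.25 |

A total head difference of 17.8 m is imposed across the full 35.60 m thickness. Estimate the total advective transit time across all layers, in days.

64.3

With flow normal to the layers, continuity requires the same specific discharge q through every layer.
Σ(b_i/K_i) = 11.0/0.0602 + 13.1/3.32 + 11.5/1270 = 186.7 d.
q = Δh / Σ(b_i/K_i) = 17.8 / 186.7 = 0.09535 m/day.
In each layer the seepage velocity is v_i = q/n_i, so the layer transit time is t_i = b_i·n_i / q:
  layer 1 (silt): t_1 = 11.0 × 0.07 / 0.09535 = 8.075 d
  layer 2 (fine sand): t_2 = 13.1 × 0.19 / 0.09535 = 26.10 d
  layer 3 (clean gravel): t_3 = 11.5 × 0.25 / 0.09535 = 30.15 d
Total t = Σ t_i = 64.33 days.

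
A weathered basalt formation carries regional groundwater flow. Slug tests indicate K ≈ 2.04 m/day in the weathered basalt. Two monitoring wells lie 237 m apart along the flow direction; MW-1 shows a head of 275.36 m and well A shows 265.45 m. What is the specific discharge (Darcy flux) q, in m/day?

0.0853

Hydraulic gradient i = (275.36 − 265.45) / 237 = 9.91 / 237 = 0.04181.
Specific discharge q = K · i = 2.040 × 0.04181 = 0.08530 m/day.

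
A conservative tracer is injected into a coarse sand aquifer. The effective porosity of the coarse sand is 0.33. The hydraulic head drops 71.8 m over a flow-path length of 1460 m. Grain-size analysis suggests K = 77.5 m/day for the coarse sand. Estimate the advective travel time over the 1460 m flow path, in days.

Hydraulic gradient i = Δh / L = 71.8 / 1460 = 0.04918.
Darcy flux q = K · i = 77.50 × 0.04918 = 3.811 m/day.
Seepage velocity v = q / n_e = 3.811 / 0.33 = 11.55 m/day.
Travel time t = L / v = 1460 / 11.55 = 126.4 days.

126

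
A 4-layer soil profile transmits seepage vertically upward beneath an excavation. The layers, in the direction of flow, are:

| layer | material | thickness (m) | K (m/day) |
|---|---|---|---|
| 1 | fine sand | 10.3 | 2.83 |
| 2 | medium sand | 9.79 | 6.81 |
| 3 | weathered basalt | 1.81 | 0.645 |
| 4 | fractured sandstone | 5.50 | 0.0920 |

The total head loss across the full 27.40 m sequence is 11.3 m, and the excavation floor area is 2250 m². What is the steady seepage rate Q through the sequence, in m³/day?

376

Flow is perpendicular to layering, so the layers act in series and the equivalent K is the thickness-weighted harmonic mean.
Total thickness L = 10.3 + 9.79 + 1.81 + 5.50 = 27.40 m.
Σ(b_i/K_i) = 10.3/2.83 + 9.79/6.81 + 1.81/0.645 + 5.50/0.0920 = 67.67 d.
K_eq = L / Σ(b_i/K_i) = 27.40 / 67.67 = 0.4049 m/day.
Q = K_eq · A · (Δh/L) = 0.4049 × 2250 × (11.3/27.40) = 375.7 m³/day.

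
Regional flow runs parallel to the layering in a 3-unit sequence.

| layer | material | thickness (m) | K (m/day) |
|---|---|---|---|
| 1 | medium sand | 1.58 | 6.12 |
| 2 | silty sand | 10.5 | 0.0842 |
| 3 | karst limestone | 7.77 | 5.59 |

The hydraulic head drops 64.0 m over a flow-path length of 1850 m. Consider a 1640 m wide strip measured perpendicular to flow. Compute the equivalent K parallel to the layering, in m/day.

Flow is parallel to layering, so each bed carries its own Darcy discharge and the transmissivities add.
Σ(K_i·b_i) = 6.12×1.58 + 0.0842×10.5 + 5.59×7.77 = 53.99 m²/day.
Total thickness b = 19.85 m, so K_eq = Σ(K_i·b_i)/b = 2.720 m/day.

2.72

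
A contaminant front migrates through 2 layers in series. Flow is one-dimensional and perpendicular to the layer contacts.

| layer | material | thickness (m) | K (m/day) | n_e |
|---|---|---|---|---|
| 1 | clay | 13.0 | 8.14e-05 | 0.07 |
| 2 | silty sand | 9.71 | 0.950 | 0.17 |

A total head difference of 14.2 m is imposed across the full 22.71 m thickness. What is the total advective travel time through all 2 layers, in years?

78.9

With flow normal to the layers, continuity requires the same specific discharge q through every layer.
Σ(b_i/K_i) = 13.0/8.14e-05 + 9.71/0.950 = 1.597e+05 d.
q = Δh / Σ(b_i/K_i) = 14.2 / 1.597e+05 = 8.891e-05 m/day.
In each layer the seepage velocity is v_i = q/n_i, so the layer transit time is t_i = b_i·n_i / q:
  layer 1 (clay): t_1 = 13.0 × 0.07 / 8.891e-05 = 10235 d
  layer 2 (silty sand): t_2 = 9.71 × 0.17 / 8.891e-05 = 18566 d
Total t = Σ t_i = 28802 days = 78.85 years.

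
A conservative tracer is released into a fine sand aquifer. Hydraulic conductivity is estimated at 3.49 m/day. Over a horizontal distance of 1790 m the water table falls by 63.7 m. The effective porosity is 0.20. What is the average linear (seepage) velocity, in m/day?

0.621

Hydraulic gradient i = Δh / L = 63.7 / 1790 = 0.03559.
Darcy flux q = K · i = 3.490 × 0.03559 = 0.1242 m/day.
Seepage velocity v = q / n_e = 0.1242 / 0.20 = 0.6210 m/day.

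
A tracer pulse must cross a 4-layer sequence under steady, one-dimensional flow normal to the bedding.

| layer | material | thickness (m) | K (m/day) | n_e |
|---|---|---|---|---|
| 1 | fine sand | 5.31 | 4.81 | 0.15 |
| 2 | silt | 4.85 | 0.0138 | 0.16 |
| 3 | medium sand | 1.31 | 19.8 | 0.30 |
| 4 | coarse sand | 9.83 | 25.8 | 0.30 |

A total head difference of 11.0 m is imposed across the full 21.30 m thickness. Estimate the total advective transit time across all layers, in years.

0.432

With flow normal to the layers, continuity requires the same specific discharge q through every layer.
Σ(b_i/K_i) = 5.31/4.81 + 4.85/0.0138 + 1.31/19.8 + 9.83/25.8 = 353.0 d.
q = Δh / Σ(b_i/K_i) = 11.0 / 353.0 = 0.03116 m/day.
In each layer the seepage velocity is v_i = q/n_i, so the layer transit time is t_i = b_i·n_i / q:
  layer 1 (fine sand): t_1 = 5.31 × 0.15 / 0.03116 = 25.56 d
  layer 2 (silt): t_2 = 4.85 × 0.16 / 0.03116 = 24.90 d
  layer 3 (medium sand): t_3 = 1.31 × 0.30 / 0.03116 = 12.61 d
  layer 4 (coarse sand): t_4 = 9.83 × 0.30 / 0.03116 = 94.64 d
Total t = Σ t_i = 157.7 days = 0.4318 years.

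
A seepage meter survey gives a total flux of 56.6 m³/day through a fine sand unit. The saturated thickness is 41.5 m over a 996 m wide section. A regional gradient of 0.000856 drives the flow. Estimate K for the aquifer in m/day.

Cross-sectional area A = 996 × 41.5 = 41334 m².
Hydraulic gradient i = 0.000856.
From Q = K·A·i, K = Q / (A·i) = 56.6 / (41334 × 0.0008560) = 1.600 m/day.

1.60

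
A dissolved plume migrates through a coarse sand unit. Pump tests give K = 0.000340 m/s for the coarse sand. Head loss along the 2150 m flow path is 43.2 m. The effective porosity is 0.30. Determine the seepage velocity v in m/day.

1.97

Convert K: 0.000340 m/s × 86400 = 29.38 m/day.
Hydraulic gradient i = Δh / L = 43.2 / 2150 = 0.02009.
Darcy flux q = K · i = 29.38 × 0.02009 = 0.5903 m/day.
Seepage velocity v = q / n_e = 0.5903 / 0.30 = 1.968 m/day.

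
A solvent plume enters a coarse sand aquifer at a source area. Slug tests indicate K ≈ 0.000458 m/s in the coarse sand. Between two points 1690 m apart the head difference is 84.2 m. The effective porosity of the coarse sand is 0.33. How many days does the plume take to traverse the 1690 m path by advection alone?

Convert K: 0.000458 m/s × 86400 = 39.57 m/day.
Hydraulic gradient i = Δh / L = 84.2 / 1690 = 0.04982.
Darcy flux q = K · i = 39.57 × 0.04982 = 1.972 m/day.
Seepage velocity v = q / n_e = 1.972 / 0.33 = 5.974 m/day.
Travel time t = L / v = 1690 / 5.974 = 282.9 days.

283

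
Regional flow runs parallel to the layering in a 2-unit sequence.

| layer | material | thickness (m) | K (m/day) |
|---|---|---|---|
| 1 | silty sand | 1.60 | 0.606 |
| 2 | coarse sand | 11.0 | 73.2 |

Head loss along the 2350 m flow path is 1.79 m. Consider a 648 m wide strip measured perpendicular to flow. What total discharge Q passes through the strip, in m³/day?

398

Flow is parallel to layering, so each bed carries its own Darcy discharge and the transmissivities add.
Σ(K_i·b_i) = 0.606×1.60 + 73.2×11.0 = 806.2 m²/day.
Hydraulic gradient i = Δh / L = 1.79 / 2350 = 0.0007617.
Q = Σ(K_i·b_i) · W · i = 806.2 × 648 × 0.0007617 = 397.9 m³/day.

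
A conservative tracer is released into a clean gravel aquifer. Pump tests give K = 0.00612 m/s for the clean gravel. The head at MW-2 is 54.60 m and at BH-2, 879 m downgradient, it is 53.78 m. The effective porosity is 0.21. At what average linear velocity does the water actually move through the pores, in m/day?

Convert K: 0.00612 m/s × 86400 = 528.8 m/day.
Hydraulic gradient i = (54.60 − 53.78) / 879 = 0.82 / 879 = 0.0009329.
Darcy flux q = K · i = 528.8 × 0.0009329 = 0.4933 m/day.
Seepage velocity v = q / n_e = 0.4933 / 0.21 = 2.349 m/day.

2.35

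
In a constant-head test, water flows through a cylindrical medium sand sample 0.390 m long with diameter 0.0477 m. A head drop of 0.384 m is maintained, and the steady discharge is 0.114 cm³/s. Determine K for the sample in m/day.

5.60

Cross-sectional area A = π·(d/2)² = π × (0.0477/2)² = 0.001787 m².
Convert discharge: 0.114 cm³/s = 1.140e-07 m³/s.
Darcy's law rearranged: K = Q·L / (A·Δh) = 1.140e-07 × 0.390 / (0.001787 × 0.384) = 6.479e-05 m/s = 5.598 m/day.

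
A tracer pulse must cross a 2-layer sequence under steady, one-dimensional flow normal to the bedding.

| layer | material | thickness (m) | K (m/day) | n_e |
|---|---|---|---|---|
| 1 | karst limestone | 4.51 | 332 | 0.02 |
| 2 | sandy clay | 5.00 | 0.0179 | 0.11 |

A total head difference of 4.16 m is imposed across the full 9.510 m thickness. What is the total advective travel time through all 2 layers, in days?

43.0

With flow normal to the layers, continuity requires the same specific discharge q through every layer.
Σ(b_i/K_i) = 4.51/332 + 5.00/0.0179 = 279.3 d.
q = Δh / Σ(b_i/K_i) = 4.16 / 279.3 = 0.01489 m/day.
In each layer the seepage velocity is v_i = q/n_i, so the layer transit time is t_i = b_i·n_i / q:
  layer 1 (karst limestone): t_1 = 4.51 × 0.02 / 0.01489 = 6.057 d
  layer 2 (sandy clay): t_2 = 5.00 × 0.11 / 0.01489 = 36.93 d
Total t = Σ t_i = 42.99 days.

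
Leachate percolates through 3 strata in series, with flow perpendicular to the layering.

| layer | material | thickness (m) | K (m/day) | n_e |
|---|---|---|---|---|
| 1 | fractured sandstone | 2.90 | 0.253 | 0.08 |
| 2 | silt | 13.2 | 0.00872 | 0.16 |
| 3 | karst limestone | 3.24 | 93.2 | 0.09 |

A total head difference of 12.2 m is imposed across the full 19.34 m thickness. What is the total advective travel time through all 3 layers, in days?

With flow normal to the layers, continuity requires the same specific discharge q through every layer.
Σ(b_i/K_i) = 2.90/0.253 + 13.2/0.00872 + 3.24/93.2 = 1525 d.
q = Δh / Σ(b_i/K_i) = 12.2 / 1525 = 0.007999 m/day.
In each layer the seepage velocity is v_i = q/n_i, so the layer transit time is t_i = b_i·n_i / q:
  layer 1 (fractured sandstone): t_1 = 2.90 × 0.08 / 0.007999 = 29.00 d
  layer 2 (silt): t_2 = 13.2 × 0.16 / 0.007999 = 264.0 d
  layer 3 (karst limestone): t_3 = 3.24 × 0.09 / 0.007999 = 36.46 d
Total t = Σ t_i = 329.5 days.

330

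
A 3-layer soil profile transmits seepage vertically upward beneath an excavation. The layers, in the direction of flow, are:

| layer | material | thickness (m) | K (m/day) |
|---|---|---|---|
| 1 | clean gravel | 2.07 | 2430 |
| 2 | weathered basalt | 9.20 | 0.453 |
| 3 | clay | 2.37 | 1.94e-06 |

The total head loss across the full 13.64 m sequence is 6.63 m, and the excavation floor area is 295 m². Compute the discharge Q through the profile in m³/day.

0.00160

Flow is perpendicular to layering, so the layers act in series and the equivalent K is the thickness-weighted harmonic mean.
Total thickness L = 2.07 + 9.20 + 2.37 = 13.64 m.
Σ(b_i/K_i) = 2.07/2430 + 9.20/0.453 + 2.37/1.94e-06 = 1.222e+06 d.
K_eq = L / Σ(b_i/K_i) = 13.64 / 1.222e+06 = 1.117e-05 m/day.
Q = K_eq · A · (Δh/L) = 1.117e-05 × 295 × (6.63/13.64) = 0.001601 m³/day.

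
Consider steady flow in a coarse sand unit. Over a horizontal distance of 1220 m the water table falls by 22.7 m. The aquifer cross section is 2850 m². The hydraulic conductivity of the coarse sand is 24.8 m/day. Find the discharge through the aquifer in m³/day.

1320

Hydraulic gradient i = Δh / L = 22.7 / 1220 = 0.01861.
Darcy's law: Q = K · A · i = 24.80 × 2850 × 0.01861 = 1315 m³/day.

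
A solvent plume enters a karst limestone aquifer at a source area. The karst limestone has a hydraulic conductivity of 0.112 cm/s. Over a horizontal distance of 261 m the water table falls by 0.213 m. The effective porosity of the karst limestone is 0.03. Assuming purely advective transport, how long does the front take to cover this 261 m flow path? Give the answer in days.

99.1

Convert K: 0.112 cm/s × 864 = 96.77 m/day.
Hydraulic gradient i = Δh / L = 0.213 / 261 = 0.0008161.
Darcy flux q = K · i = 96.77 × 0.0008161 = 0.07897 m/day.
Seepage velocity v = q / n_e = 0.07897 / 0.03 = 2.632 m/day.
Travel time t = L / v = 261 / 2.632 = 99.15 days.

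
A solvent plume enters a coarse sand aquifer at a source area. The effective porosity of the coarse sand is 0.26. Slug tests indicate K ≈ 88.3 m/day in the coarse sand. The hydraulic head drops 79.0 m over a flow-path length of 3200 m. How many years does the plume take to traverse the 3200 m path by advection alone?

1.04

Hydraulic gradient i = Δh / L = 79.0 / 3200 = 0.02469.
Darcy flux q = K · i = 88.30 × 0.02469 = 2.180 m/day.
Seepage velocity v = q / n_e = 2.180 / 0.26 = 8.384 m/day.
Travel time t = L / v = 3200 / 8.384 = 381.7 days = 1.045 years.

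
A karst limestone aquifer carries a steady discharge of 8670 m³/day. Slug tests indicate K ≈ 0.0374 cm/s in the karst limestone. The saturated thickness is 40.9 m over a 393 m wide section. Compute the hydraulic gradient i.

0.0167

Convert K: 0.0374 cm/s × 864 = 32.31 m/day.
Cross-sectional area A = 393 × 40.9 = 16074 m².
From Q = K·A·i, i = Q / (K·A) = 8670 / (32.31 × 16074) = 0.01669.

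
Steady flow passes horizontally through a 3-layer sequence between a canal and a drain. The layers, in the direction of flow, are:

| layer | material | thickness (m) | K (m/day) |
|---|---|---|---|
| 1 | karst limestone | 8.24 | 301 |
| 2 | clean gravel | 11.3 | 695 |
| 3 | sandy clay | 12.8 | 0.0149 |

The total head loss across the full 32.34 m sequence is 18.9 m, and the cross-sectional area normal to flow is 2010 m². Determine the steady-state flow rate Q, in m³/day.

Flow is perpendicular to layering, so the layers act in series and the equivalent K is the thickness-weighted harmonic mean.
Total thickness L = 8.24 + 11.3 + 12.8 = 32.34 m.
Σ(b_i/K_i) = 8.24/301 + 11.3/695 + 12.8/0.0149 = 859.1 d.
K_eq = L / Σ(b_i/K_i) = 32.34 / 859.1 = 0.03764 m/day.
Q = K_eq · A · (Δh/L) = 0.03764 × 2010 × (18.9/32.34) = 44.22 m³/day.

44.2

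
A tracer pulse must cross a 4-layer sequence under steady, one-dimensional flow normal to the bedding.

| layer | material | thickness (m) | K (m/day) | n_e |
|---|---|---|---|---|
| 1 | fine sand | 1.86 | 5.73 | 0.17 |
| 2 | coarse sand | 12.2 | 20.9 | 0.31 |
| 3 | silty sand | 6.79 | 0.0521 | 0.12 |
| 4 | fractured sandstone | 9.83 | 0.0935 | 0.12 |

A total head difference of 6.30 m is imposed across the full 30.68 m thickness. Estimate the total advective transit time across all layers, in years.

0.626

With flow normal to the layers, continuity requires the same specific discharge q through every layer.
Σ(b_i/K_i) = 1.86/5.73 + 12.2/20.9 + 6.79/0.0521 + 9.83/0.0935 = 236.4 d.
q = Δh / Σ(b_i/K_i) = 6.30 / 236.4 = 0.02665 m/day.
In each layer the seepage velocity is v_i = q/n_i, so the layer transit time is t_i = b_i·n_i / q:
  layer 1 (fine sand): t_1 = 1.86 × 0.17 / 0.02665 = 11.86 d
  layer 2 (coarse sand): t_2 = 12.2 × 0.31 / 0.02665 = 141.9 d
  layer 3 (silty sand): t_3 = 6.79 × 0.12 / 0.02665 = 30.57 d
  layer 4 (fractured sandstone): t_4 = 9.83 × 0.12 / 0.02665 = 44.26 d
Total t = Σ t_i = 228.6 days = 0.6258 years.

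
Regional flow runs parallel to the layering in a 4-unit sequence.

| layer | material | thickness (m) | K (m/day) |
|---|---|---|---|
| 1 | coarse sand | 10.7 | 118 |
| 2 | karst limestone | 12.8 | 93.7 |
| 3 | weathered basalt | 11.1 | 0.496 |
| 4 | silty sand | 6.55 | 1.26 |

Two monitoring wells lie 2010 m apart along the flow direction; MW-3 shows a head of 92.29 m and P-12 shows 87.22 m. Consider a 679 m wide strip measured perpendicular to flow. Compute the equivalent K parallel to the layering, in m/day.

60.2

Flow is parallel to layering, so each bed carries its own Darcy discharge and the transmissivities add.
Σ(K_i·b_i) = 118×10.7 + 93.7×12.8 + 0.496×11.1 + 1.26×6.55 = 2476 m²/day.
Total thickness b = 41.15 m, so K_eq = Σ(K_i·b_i)/b = 60.16 m/day.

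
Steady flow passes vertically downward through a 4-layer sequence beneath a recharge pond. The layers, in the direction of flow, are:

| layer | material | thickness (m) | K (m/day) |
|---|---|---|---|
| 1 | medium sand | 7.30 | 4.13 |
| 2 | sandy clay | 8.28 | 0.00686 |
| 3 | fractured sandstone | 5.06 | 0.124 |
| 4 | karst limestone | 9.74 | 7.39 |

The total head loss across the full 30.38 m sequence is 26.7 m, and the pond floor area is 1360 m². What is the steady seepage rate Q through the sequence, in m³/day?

Flow is perpendicular to layering, so the layers act in series and the equivalent K is the thickness-weighted harmonic mean.
Total thickness L = 7.30 + 8.28 + 5.06 + 9.74 = 30.38 m.
Σ(b_i/K_i) = 7.30/4.13 + 8.28/0.00686 + 5.06/0.124 + 9.74/7.39 = 1251 d.
K_eq = L / Σ(b_i/K_i) = 30.38 / 1251 = 0.02429 m/day.
Q = K_eq · A · (Δh/L) = 0.02429 × 1360 × (26.7/30.38) = 29.03 m³/day.

29.0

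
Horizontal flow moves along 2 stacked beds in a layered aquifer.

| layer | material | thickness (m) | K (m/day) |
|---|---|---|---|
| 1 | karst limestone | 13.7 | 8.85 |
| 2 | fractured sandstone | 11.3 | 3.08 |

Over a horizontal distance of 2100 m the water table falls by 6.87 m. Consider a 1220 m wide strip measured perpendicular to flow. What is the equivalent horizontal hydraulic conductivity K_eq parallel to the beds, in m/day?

6.24

Flow is parallel to layering, so each bed carries its own Darcy discharge and the transmissivities add.
Σ(K_i·b_i) = 8.85×13.7 + 3.08×11.3 = 156.0 m²/day.
Total thickness b = 25.00 m, so K_eq = Σ(K_i·b_i)/b = 6.242 m/day.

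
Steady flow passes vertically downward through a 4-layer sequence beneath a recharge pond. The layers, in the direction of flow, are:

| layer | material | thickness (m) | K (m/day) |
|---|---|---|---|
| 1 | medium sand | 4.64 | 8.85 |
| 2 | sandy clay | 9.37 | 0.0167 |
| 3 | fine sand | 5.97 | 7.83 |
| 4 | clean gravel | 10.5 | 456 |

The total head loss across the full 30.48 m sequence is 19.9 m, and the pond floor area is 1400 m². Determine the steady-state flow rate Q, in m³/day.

49.5

Flow is perpendicular to layering, so the layers act in series and the equivalent K is the thickness-weighted harmonic mean.
Total thickness L = 4.64 + 9.37 + 5.97 + 10.5 = 30.48 m.
Σ(b_i/K_i) = 4.64/8.85 + 9.37/0.0167 + 5.97/7.83 + 10.5/456 = 562.4 d.
K_eq = L / Σ(b_i/K_i) = 30.48 / 562.4 = 0.05420 m/day.
Q = K_eq · A · (Δh/L) = 0.05420 × 1400 × (19.9/30.48) = 49.54 m³/day.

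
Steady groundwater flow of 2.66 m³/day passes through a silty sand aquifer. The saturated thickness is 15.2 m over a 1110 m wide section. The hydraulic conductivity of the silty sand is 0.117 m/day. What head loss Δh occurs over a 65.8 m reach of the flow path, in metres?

Cross-sectional area A = 1110 × 15.2 = 16872 m².
From Q = K·A·i, i = Q / (K·A) = 2.66 / (0.1170 × 16872) = 0.001348.
Head loss Δh = i · L = 0.001348 × 65.8 = 0.08867 m.

0.0887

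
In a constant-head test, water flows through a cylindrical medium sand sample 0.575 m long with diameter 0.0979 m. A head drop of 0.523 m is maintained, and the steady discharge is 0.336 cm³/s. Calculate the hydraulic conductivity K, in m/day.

Cross-sectional area A = π·(d/2)² = π × (0.0979/2)² = 0.007528 m².
Convert discharge: 0.336 cm³/s = 3.360e-07 m³/s.
Darcy's law rearranged: K = Q·L / (A·Δh) = 3.360e-07 × 0.575 / (0.007528 × 0.523) = 4.907e-05 m/s = 4.240 m/day.

4.24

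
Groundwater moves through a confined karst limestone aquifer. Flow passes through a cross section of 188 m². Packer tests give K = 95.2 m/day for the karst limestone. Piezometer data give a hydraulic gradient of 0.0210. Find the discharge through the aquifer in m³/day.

376

Hydraulic gradient i = 0.0210.
Darcy's law: Q = K · A · i = 95.20 × 188.0 × 0.02100 = 375.8 m³/day.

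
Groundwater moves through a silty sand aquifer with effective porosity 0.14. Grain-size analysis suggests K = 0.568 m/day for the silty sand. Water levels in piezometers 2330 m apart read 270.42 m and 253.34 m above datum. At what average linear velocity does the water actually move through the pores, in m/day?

Hydraulic gradient i = (270.42 − 253.34) / 2330 = 17.08 / 2330 = 0.007330.
Darcy flux q = K · i = 0.5680 × 0.007330 = 0.004164 m/day.
Seepage velocity v = q / n_e = 0.004164 / 0.14 = 0.02974 m/day.

0.0297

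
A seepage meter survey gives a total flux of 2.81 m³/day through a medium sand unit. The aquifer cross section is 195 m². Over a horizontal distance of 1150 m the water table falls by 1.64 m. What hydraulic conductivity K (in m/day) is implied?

10.1

Hydraulic gradient i = Δh / L = 1.64 / 1150 = 0.001426.
From Q = K·A·i, K = Q / (A·i) = 2.81 / (195.0 × 0.001426) = 10.10 m/day.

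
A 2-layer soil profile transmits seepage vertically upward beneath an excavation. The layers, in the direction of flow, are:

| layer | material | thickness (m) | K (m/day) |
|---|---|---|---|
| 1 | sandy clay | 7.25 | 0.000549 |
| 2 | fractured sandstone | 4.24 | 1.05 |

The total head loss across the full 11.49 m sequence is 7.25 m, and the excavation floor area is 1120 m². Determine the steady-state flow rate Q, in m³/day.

0.615

Flow is perpendicular to layering, so the layers act in series and the equivalent K is the thickness-weighted harmonic mean.
Total thickness L = 7.25 + 4.24 = 11.49 m.
Σ(b_i/K_i) = 7.25/0.000549 + 4.24/1.05 = 13210 d.
K_eq = L / Σ(b_i/K_i) = 11.49 / 13210 = 0.0008698 m/day.
Q = K_eq · A · (Δh/L) = 0.0008698 × 1120 × (7.25/11.49) = 0.6147 m³/day.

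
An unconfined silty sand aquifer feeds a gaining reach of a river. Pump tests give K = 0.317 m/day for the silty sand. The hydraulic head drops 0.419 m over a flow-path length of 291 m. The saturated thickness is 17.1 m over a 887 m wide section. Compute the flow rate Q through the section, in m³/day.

Cross-sectional area A = 887 × 17.1 = 15168 m².
Hydraulic gradient i = Δh / L = 0.419 / 291 = 0.001440.
Darcy's law: Q = K · A · i = 0.3170 × 15168 × 0.001440 = 6.923 m³/day.

6.92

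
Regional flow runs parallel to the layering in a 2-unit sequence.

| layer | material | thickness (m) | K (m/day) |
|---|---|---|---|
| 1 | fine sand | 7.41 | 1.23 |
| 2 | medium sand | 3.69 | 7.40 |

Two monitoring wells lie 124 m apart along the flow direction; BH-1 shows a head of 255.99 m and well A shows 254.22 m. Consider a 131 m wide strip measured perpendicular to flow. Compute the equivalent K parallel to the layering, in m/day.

Flow is parallel to layering, so each bed carries its own Darcy discharge and the transmissivities add.
Σ(K_i·b_i) = 1.23×7.41 + 7.40×3.69 = 36.42 m²/day.
Total thickness b = 11.10 m, so K_eq = Σ(K_i·b_i)/b = 3.281 m/day.

3.28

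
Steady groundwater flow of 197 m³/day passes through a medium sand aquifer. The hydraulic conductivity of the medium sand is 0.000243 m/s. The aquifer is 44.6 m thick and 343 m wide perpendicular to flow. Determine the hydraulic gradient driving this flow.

0.000613

Convert K: 0.000243 m/s × 86400 = 21.00 m/day.
Cross-sectional area A = 343 × 44.6 = 15298 m².
From Q = K·A·i, i = Q / (K·A) = 197 / (21.00 × 15298) = 0.0006134.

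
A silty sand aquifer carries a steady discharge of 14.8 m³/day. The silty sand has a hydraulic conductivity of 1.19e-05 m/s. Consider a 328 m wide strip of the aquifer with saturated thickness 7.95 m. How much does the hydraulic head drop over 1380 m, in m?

7.62

Convert K: 1.19e-05 m/s × 86400 = 1.028 m/day.
Cross-sectional area A = 328 × 7.95 = 2608 m².
From Q = K·A·i, i = Q / (K·A) = 14.8 / (1.028 × 2608) = 0.005520.
Head loss Δh = i · L = 0.005520 × 1380 = 7.618 m.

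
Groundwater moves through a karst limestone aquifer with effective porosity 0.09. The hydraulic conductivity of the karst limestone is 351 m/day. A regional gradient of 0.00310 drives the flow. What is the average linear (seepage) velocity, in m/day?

12.1

Hydraulic gradient i = 0.00310.
Darcy flux q = K · i = 351.0 × 0.003100 = 1.088 m/day.
Seepage velocity v = q / n_e = 1.088 / 0.09 = 12.09 m/day.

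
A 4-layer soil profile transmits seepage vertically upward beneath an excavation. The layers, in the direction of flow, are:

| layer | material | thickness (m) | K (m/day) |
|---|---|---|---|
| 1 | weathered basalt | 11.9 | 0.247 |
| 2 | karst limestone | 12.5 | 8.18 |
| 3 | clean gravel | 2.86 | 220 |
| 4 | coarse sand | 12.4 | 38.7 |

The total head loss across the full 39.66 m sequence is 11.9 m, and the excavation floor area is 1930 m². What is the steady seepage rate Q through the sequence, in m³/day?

459

Flow is perpendicular to layering, so the layers act in series and the equivalent K is the thickness-weighted harmonic mean.
Total thickness L = 11.9 + 12.5 + 2.86 + 12.4 = 39.66 m.
Σ(b_i/K_i) = 11.9/0.247 + 12.5/8.18 + 2.86/220 + 12.4/38.7 = 50.04 d.
K_eq = L / Σ(b_i/K_i) = 39.66 / 50.04 = 0.7926 m/day.
Q = K_eq · A · (Δh/L) = 0.7926 × 1930 × (11.9/39.66) = 459.0 m³/day.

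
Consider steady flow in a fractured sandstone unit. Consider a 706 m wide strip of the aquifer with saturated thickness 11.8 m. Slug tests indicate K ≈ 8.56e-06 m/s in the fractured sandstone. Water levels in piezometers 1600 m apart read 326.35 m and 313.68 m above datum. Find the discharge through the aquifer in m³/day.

Convert K: 8.56e-06 m/s × 86400 = 0.7396 m/day.
Cross-sectional area A = 706 × 11.8 = 8331 m².
Hydraulic gradient i = (326.35 − 313.68) / 1600 = 12.67 / 1600 = 0.007919.
Darcy's law: Q = K · A · i = 0.7396 × 8331 × 0.007919 = 48.79 m³/day.

48.8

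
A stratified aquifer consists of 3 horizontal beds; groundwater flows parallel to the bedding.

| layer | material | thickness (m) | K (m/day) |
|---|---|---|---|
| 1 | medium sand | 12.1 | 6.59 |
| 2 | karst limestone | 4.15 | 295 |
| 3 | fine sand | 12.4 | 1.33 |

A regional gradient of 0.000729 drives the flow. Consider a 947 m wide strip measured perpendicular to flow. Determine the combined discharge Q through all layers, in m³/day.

Flow is parallel to layering, so each bed carries its own Darcy discharge and the transmissivities add.
Σ(K_i·b_i) = 6.59×12.1 + 295×4.15 + 1.33×12.4 = 1320 m²/day.
Hydraulic gradient i = 0.000729.
Q = Σ(K_i·b_i) · W · i = 1320 × 947 × 0.0007290 = 911.6 m³/day.

912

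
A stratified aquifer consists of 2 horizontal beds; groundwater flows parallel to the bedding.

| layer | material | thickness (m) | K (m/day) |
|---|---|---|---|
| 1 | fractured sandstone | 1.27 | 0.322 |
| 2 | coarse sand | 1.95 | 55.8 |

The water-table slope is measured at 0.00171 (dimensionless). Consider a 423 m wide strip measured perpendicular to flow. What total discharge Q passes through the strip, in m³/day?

Flow is parallel to layering, so each bed carries its own Darcy discharge and the transmissivities add.
Σ(K_i·b_i) = 0.322×1.27 + 55.8×1.95 = 109.2 m²/day.
Hydraulic gradient i = 0.00171.
Q = Σ(K_i·b_i) · W · i = 109.2 × 423 × 0.001710 = 79.00 m³/day.

79.0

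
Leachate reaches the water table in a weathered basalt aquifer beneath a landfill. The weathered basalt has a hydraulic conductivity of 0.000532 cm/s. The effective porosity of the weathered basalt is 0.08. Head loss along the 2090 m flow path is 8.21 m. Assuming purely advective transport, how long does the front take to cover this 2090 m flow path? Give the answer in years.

Convert K: 0.000532 cm/s × 864 = 0.4596 m/day.
Hydraulic gradient i = Δh / L = 8.21 / 2090 = 0.003928.
Darcy flux q = K · i = 0.4596 × 0.003928 = 0.001806 m/day.
Seepage velocity v = q / n_e = 0.001806 / 0.08 = 0.02257 m/day.
Travel time t = L / v = 2090 / 0.02257 = 92601 days = 253.5 years.

254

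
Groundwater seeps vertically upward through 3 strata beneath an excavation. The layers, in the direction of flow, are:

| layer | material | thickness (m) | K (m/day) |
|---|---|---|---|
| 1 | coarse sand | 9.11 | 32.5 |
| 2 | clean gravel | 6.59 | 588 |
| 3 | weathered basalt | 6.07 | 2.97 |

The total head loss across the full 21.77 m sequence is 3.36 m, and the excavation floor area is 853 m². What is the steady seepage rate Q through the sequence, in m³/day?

1230

Flow is perpendicular to layering, so the layers act in series and the equivalent K is the thickness-weighted harmonic mean.
Total thickness L = 9.11 + 6.59 + 6.07 = 21.77 m.
Σ(b_i/K_i) = 9.11/32.5 + 6.59/588 + 6.07/2.97 = 2.335 d.
K_eq = L / Σ(b_i/K_i) = 21.77 / 2.335 = 9.322 m/day.
Q = K_eq · A · (Δh/L) = 9.322 × 853 × (3.36/21.77) = 1227 m³/day.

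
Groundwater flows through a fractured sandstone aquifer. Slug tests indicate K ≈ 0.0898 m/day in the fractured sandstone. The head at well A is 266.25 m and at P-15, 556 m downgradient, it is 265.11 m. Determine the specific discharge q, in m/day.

0.000184

Hydraulic gradient i = (266.25 − 265.11) / 556 = 1.14 / 556 = 0.002050.
Specific discharge q = K · i = 0.08980 × 0.002050 = 0.0001841 m/day.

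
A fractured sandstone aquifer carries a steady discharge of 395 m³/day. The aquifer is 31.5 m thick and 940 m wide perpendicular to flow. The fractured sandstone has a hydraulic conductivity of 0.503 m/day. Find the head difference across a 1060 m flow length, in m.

Cross-sectional area A = 940 × 31.5 = 29610 m².
From Q = K·A·i, i = Q / (K·A) = 395 / (0.5030 × 29610) = 0.02652.
Head loss Δh = i · L = 0.02652 × 1060 = 28.11 m.

28.1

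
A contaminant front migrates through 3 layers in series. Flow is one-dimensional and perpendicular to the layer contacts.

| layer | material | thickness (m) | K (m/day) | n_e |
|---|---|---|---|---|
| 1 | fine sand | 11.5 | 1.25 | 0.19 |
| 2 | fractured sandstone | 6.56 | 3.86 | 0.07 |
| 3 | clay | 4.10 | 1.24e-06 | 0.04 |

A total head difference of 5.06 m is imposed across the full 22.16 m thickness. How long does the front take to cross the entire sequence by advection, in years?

With flow normal to the layers, continuity requires the same specific discharge q through every layer.
Σ(b_i/K_i) = 11.5/1.25 + 6.56/3.86 + 4.10/1.24e-06 = 3.306e+06 d.
q = Δh / Σ(b_i/K_i) = 5.06 / 3.306e+06 = 1.530e-06 m/day.
In each layer the seepage velocity is v_i = q/n_i, so the layer transit time is t_i = b_i·n_i / q:
  layer 1 (fine sand): t_1 = 11.5 × 0.19 / 1.530e-06 = 1.428e+06 d
  layer 2 (fractured sandstone): t_2 = 6.56 × 0.07 / 1.530e-06 = 3.001e+05 d
  layer 3 (clay): t_3 = 4.10 × 0.04 / 1.530e-06 = 1.072e+05 d
Total t = Σ t_i = 1.835e+06 days = 5024 years.

5020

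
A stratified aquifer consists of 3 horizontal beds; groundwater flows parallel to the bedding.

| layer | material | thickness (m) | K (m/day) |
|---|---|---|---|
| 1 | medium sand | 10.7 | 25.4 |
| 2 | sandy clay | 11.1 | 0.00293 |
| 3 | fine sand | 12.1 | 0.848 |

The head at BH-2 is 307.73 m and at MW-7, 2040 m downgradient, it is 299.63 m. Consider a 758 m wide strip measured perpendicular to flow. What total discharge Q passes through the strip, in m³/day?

Flow is parallel to layering, so each bed carries its own Darcy discharge and the transmissivities add.
Σ(K_i·b_i) = 25.4×10.7 + 0.00293×11.1 + 0.848×12.1 = 282.1 m²/day.
Hydraulic gradient i = (307.73 − 299.63) / 2040 = 8.1 / 2040 = 0.003971.
Q = Σ(K_i·b_i) · W · i = 282.1 × 758 × 0.003971 = 849.0 m³/day.

849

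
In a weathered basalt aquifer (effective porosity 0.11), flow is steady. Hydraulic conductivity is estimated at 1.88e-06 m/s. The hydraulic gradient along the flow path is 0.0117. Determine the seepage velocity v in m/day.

0.0173

Convert K: 1.88e-06 m/s × 86400 = 0.1624 m/day.
Hydraulic gradient i = 0.0117.
Darcy flux q = K · i = 0.1624 × 0.01170 = 0.001900 m/day.
Seepage velocity v = q / n_e = 0.001900 / 0.11 = 0.01728 m/day.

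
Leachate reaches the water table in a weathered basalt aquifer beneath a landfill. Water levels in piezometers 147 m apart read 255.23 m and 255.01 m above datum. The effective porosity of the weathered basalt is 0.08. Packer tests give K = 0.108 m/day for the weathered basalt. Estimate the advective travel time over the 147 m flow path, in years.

199

Hydraulic gradient i = (255.23 − 255.01) / 147 = 0.22 / 147 = 0.001497.
Darcy flux q = K · i = 0.1080 × 0.001497 = 0.0001616 m/day.
Seepage velocity v = q / n_e = 0.0001616 / 0.08 = 0.002020 m/day.
Travel time t = L / v = 147 / 0.002020 = 72758 days = 199.2 years.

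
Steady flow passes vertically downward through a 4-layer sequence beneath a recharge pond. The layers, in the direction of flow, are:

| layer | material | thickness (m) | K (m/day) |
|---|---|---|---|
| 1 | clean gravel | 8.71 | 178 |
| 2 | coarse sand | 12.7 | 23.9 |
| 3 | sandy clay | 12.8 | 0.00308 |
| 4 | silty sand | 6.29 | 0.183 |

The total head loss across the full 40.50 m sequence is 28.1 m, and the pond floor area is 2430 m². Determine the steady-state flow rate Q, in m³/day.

Flow is perpendicular to layering, so the layers act in series and the equivalent K is the thickness-weighted harmonic mean.
Total thickness L = 8.71 + 12.7 + 12.8 + 6.29 = 40.50 m.
Σ(b_i/K_i) = 8.71/178 + 12.7/23.9 + 12.8/0.00308 + 6.29/0.183 = 4191 d.
K_eq = L / Σ(b_i/K_i) = 40.50 / 4191 = 0.009664 m/day.
Q = K_eq · A · (Δh/L) = 0.009664 × 2430 × (28.1/40.50) = 16.29 m³/day.

16.3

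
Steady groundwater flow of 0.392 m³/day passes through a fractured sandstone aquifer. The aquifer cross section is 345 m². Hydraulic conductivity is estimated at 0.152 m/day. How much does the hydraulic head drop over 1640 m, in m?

From Q = K·A·i, i = Q / (K·A) = 0.392 / (0.1520 × 345.0) = 0.007475.
Head loss Δh = i · L = 0.007475 × 1640 = 12.26 m.

12.3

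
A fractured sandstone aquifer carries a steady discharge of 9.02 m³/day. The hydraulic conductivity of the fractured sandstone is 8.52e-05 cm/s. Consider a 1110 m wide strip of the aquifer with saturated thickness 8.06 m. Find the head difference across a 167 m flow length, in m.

Convert K: 8.52e-05 cm/s × 864 = 0.07361 m/day.
Cross-sectional area A = 1110 × 8.06 = 8947 m².
From Q = K·A·i, i = Q / (K·A) = 9.02 / (0.07361 × 8947) = 0.01370.
Head loss Δh = i · L = 0.01370 × 167 = 2.287 m.

2.29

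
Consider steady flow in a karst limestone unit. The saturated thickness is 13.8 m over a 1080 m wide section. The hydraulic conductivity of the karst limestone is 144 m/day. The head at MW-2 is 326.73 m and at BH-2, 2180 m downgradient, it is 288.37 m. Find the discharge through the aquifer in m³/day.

37800

Cross-sectional area A = 1080 × 13.8 = 14904 m².
Hydraulic gradient i = (326.73 − 288.37) / 2180 = 38.36 / 2180 = 0.01760.
Darcy's law: Q = K · A · i = 144.0 × 14904 × 0.01760 = 37765 m³/day.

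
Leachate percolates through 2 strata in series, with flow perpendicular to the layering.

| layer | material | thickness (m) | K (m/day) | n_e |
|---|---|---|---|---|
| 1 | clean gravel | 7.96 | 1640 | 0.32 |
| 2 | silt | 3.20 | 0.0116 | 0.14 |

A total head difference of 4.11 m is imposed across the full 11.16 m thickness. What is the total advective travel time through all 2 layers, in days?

With flow normal to the layers, continuity requires the same specific discharge q through every layer.
Σ(b_i/K_i) = 7.96/1640 + 3.20/0.0116 = 275.9 d.
q = Δh / Σ(b_i/K_i) = 4.11 / 275.9 = 0.01490 m/day.
In each layer the seepage velocity is v_i = q/n_i, so the layer transit time is t_i = b_i·n_i / q:
  layer 1 (clean gravel): t_1 = 7.96 × 0.32 / 0.01490 = 171.0 d
  layer 2 (silt): t_2 = 3.20 × 0.14 / 0.01490 = 30.07 d
Total t = Σ t_i = 201.0 days.

201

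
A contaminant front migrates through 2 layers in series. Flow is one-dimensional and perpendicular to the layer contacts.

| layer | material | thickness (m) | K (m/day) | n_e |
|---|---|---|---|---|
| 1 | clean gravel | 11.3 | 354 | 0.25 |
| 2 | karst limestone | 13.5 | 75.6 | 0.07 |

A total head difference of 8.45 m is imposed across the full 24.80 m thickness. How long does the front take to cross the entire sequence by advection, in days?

0.0939

With flow normal to the layers, continuity requires the same specific discharge q through every layer.
Σ(b_i/K_i) = 11.3/354 + 13.5/75.6 = 0.2105 d.
q = Δh / Σ(b_i/K_i) = 8.45 / 0.2105 = 40.14 m/day.
In each layer the seepage velocity is v_i = q/n_i, so the layer transit time is t_i = b_i·n_i / q:
  layer 1 (clean gravel): t_1 = 11.3 × 0.25 / 40.14 = 0.07037 d
  layer 2 (karst limestone): t_2 = 13.5 × 0.07 / 40.14 = 0.02354 d
Total t = Σ t_i = 0.09391 days.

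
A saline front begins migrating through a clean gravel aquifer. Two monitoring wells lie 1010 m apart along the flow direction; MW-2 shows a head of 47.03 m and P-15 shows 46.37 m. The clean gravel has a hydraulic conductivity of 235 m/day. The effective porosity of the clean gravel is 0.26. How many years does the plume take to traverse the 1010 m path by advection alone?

Hydraulic gradient i = (47.03 − 46.37) / 1010 = 0.66 / 1010 = 0.0006535.
Darcy flux q = K · i = 235.0 × 0.0006535 = 0.1536 m/day.
Seepage velocity v = q / n_e = 0.1536 / 0.26 = 0.5906 m/day.
Travel time t = L / v = 1010 / 0.5906 = 1710 days = 4.682 years.

4.68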